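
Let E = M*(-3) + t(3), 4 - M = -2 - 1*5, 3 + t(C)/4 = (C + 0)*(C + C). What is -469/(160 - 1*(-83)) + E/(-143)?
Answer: -73628/34749 ≈ -2.1189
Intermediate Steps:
t(C) = -12 + 8*C² (t(C) = -12 + 4*((C + 0)*(C + C)) = -12 + 4*(C*(2*C)) = -12 + 4*(2*C²) = -12 + 8*C²)
M = 11 (M = 4 - (-2 - 1*5) = 4 - (-2 - 5) = 4 - 1*(-7) = 4 + 7 = 11)
E = 27 (E = 11*(-3) + (-12 + 8*3²) = -33 + (-12 + 8*9) = -33 + (-12 + 72) = -33 + 60 = 27)
-469/(160 - 1*(-83)) + E/(-143) = -469/(160 - 1*(-83)) + 27/(-143) = -469/(160 + 83) + 27*(-1/143) = -469/243 - 27/143 = -73628/34749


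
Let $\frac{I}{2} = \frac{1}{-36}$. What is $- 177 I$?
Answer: $\frac{59}{6} \approx 9.8333$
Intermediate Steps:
$I = - \frac{1}{18}$ ($I = \frac{2}{-36} = 2 \left(- \frac{1}{36}\right) = - \frac{1}{18} \approx -0.055556$)
$- 177 I = \left(-177\right) \left(- \frac{1}{18}\right) = \frac{59}{6}$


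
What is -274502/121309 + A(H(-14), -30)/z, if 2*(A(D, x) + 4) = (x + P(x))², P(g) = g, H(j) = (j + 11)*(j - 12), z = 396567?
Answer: -108640563670/48107146203 ≈ -2.2583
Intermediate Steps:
H(j) = (-12 + j)*(11 + j) (H(j) = (11 + j)*(-12 + j) = (-12 + j)*(11 + j))
A(D, x) = -4 + 2*x² (A(D, x) = -4 + (x + x)²/2 = -4 + (2*x)²/2 = -4 + (4*x²)/2 = -4 + 2*x²)
-274502/121309 + A(H(-14), -30)/z = -274502/121309 + (-4 + 2*(-30)²)/396567 = -274502*1/121309 + (-4 + 2*900)*(1/396567) = -274502/121309 + (-4 + 1800)*(1/396567) = -274502/121309 + 1796*(1/396567) = -274502/121309 + 1796/396567 = -108640563670/48107146203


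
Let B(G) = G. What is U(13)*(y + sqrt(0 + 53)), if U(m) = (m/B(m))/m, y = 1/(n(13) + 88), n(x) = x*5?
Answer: 1/1989 + sqrt(53)/13 ≈ 0.56051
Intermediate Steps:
n(x) = 5*x
y = 1/153 (y = 1/(5*13 + 88) = 1/(65 + 88) = 1/153 ≈ 0.0065359)
U(m) = 1/m (U(m) = (m/m)/m = 1/m)
U(13)*(y + sqrt(0 + 53)) = (1/153 + sqrt(0 + 53))/13 = (1/153 + sqrt(53))/13 = 1/1989 + sqrt(53)/13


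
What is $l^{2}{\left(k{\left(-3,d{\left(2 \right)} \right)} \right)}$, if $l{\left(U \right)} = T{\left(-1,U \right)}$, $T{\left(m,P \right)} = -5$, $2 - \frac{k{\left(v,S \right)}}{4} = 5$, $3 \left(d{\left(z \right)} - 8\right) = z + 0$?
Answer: $25$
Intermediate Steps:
$d{\left(z \right)} = 8 + \frac{z}{3}$ ($d{\left(z \right)} = 8 + \frac{z + 0}{3} = 8 + \frac{z}{3}$)
$k{\left(v,S \right)} = -12$ ($k{\left(v,S \right)} = 8 - 20 = -12$)
$l{\left(U \right)} = -5$
$l^{2}{\left(k{\left(-3,d{\left(2 \right)} \right)} \right)} = \left(-5\right)^{2} = 25$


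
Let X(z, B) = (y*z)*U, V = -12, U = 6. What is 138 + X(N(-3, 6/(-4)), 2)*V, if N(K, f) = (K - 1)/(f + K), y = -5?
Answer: 458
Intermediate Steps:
N(K, f) = (-1 + K)/(K + f)
X(z, B) = -30*z (X(z, B) = -5*z*6 = -30*z)
138 + X(N(-3, 6/(-4)), 2)*V = 138 - 30*(-1 - 3)/(-3 + 6/(-4))*(-12) = 138 - 30*(-4)/(-3 + 6*(-¼))*(-12) = 138 - 30*(-4)/(-3 - 3/2)*(-12) = 138 - 30*(-4)/(-9/2)*(-12) = 138 - (-20)*(-4)/3*(-12) = 138 - 30*8/9*(-12) = 138 - 80/3*(-12) = 138 + 320 = 458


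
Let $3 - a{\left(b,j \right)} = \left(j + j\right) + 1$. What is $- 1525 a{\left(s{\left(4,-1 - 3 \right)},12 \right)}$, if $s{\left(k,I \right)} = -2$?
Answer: $33550$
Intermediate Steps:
$a{\left(b,j \right)} = 2 - 2 j$ ($a{\left(b,j \right)} = 3 - \left(\left(j + j\right) + 1\right) = 3 - \left(2 j + 1\right) = 3 - \left(1 + 2 j\right) = 2 - 2 j$)
$- 1525 a{\left(s{\left(4,-1 - 3 \right)},12 \right)} = - 1525 \left(2 - 24\right) = \left(-1525\right) \left(-22\right) = 33550$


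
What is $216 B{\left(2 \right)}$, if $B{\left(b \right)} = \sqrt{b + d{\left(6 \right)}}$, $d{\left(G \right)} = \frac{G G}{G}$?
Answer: $432 \sqrt{2} \approx 610.94$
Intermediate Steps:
$d{\left(G \right)} = G$ ($d{\left(G \right)} = \frac{G^{2}}{G} = G$)
$B{\left(b \right)} = \sqrt{6 + b}$ ($B{\left(b \right)} = \sqrt{b + 6} = \sqrt{6 + b}$)
$216 B{\left(2 \right)} = 216 \sqrt{6 + 2} = 216 \sqrt{8} = 216 \cdot 2 \sqrt{2} = 432 \sqrt{2}$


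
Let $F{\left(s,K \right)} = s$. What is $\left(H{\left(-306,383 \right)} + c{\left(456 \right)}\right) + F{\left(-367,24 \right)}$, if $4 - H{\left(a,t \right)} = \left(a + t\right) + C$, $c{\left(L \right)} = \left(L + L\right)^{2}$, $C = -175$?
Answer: $831479$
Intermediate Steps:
$c{\left(L \right)} = 4 L^{2}$ ($c{\left(L \right)} = \left(2 L\right)^{2} = 4 L^{2}$)
$H{\left(a,t \right)} = 179 - a - t$ ($H{\left(a,t \right)} = 4 - \left(\left(a + t\right) - 175\right) = 4 - \left(-175 + a + t\right) = 179 - a - t$)
$\left(H{\left(-306,383 \right)} + c{\left(456 \right)}\right) + F{\left(-367,24 \right)} = \left(\left(179 - -306 - 383\right) + 4 \cdot 456^{2}\right) - 367 = \left(\left(179 + 306 - 383\right) + 4 \cdot 207936\right) - 367 = \left(102 + 831744\right) - 367 = 831846 - 367 = 831479$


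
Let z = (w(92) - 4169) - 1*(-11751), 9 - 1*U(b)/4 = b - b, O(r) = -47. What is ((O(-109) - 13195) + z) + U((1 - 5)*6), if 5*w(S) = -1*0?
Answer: -5624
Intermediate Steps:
w(S) = 0 (w(S) = (-1*0)/5 = (⅕)*0 = 0)
U(b) = 36 (U(b) = 36 - 4*(b - b) = 36 - 4*0 = 36 + 0 = 36)
z = 7582 (z = (0 - 4169) - 1*(-11751) = -4169 + 11751 = 7582)
((O(-109) - 13195) + z) + U((1 - 5)*6) = ((-47 - 13195) + 7582) + 36 = (-13242 + 7582) + 36 = -5660 + 36 = -5624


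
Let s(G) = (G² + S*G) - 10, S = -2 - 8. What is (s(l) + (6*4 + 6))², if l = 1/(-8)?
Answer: 1852321/4096 ≈ 452.23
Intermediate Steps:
l = -⅛ ≈ -0.12500
S = -10
s(G) = -10 + G² - 10*G (s(G) = (G² - 10*G) - 10 = -10 + G² - 10*G)
(s(l) + (6*4 + 6))² = ((-10 + (-⅛)² - 10*(-⅛)) + (6*4 + 6))² = ((-10 + 1/64 + 5/4) + (24 + 6))² = (-559/64 + 30)² = (1361/64)² = 1852321/4096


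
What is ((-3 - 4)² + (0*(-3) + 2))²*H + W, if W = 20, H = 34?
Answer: 88454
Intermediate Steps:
((-3 - 4)² + (0*(-3) + 2))²*H + W = ((-3 - 4)² + (0*(-3) + 2))²*34 + 20 = ((-7)² + (0 + 2))²*34 + 20 = (49 + 2)²*34 + 20 = 51²*34 + 20 = 2601*34 + 20 = 88434 + 20 = 88454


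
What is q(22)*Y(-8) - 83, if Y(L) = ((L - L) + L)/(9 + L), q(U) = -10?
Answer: -3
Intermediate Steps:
Y(L) = L/(9 + L) (Y(L) = (0 + L)/(9 + L) = L/(9 + L))
q(22)*Y(-8) - 83 = -(-80)/(9 - 8) - 83 = -(-80)/1 - 83 = -(-80) - 83 = -10*(-8) - 83 = 80 - 83 = -3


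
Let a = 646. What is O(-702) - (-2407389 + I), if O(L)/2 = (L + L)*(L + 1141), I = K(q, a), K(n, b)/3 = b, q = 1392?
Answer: 1172739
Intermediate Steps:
K(n, b) = 3*b
I = 1938 (I = 3*646 = 1938)
O(L) = 4*L*(1141 + L) (O(L) = 2*((L + L)*(L + 1141)) = 2*((2*L)*(1141 + L)) = 2*(2*L*(1141 + L)) = 4*L*(1141 + L))
O(-702) - (-2407389 + I) = 4*(-702)*(1141 - 702) - (-2407389 + 1938) = 4*(-702)*439 - 1*(-2405451) = -1232712 + 2405451 = 1172739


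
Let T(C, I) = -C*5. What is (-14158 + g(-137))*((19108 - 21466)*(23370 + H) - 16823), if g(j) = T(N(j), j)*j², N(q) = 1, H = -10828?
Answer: 3195901544577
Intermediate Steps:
T(C, I) = -5*C
g(j) = -5*j² (g(j) = (-5*1)*j² = -5*j²)
(-14158 + g(-137))*((19108 - 21466)*(23370 + H) - 16823) = (-14158 - 5*(-137)²)*((19108 - 21466)*(23370 - 10828) - 16823) = (-14158 - 5*18769)*(-2358*12542 - 16823) = (-14158 - 93845)*(-29574036 - 16823) = -108003*(-29590859) = 3195901544577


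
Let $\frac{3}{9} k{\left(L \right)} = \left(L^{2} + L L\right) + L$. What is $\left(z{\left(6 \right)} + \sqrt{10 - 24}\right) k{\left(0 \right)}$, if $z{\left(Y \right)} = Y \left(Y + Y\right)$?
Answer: $0$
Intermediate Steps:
$k{\left(L \right)} = 3 L + 6 L^{2}$ ($k{\left(L \right)} = 3 \left(\left(L^{2} + L L\right) + L\right) = 3 \left(\left(L^{2} + L^{2}\right) + L\right) = 3 \left(2 L^{2} + L\right) = 3 \left(L + 2 L^{2}\right) = 3 L + 6 L^{2}$)
$z{\left(Y \right)} = 2 Y^{2}$ ($z{\left(Y \right)} = Y 2 Y = 2 Y^{2}$)
$\left(z{\left(6 \right)} + \sqrt{10 - 24}\right) k{\left(0 \right)} = \left(2 \cdot 6^{2} + \sqrt{10 - 24}\right) 3 \cdot 0 \left(1 + 2 \cdot 0\right) = \left(2 \cdot 36 + \sqrt{-14}\right) 3 \cdot 0 \left(1 + 0\right) = \left(72 + i \sqrt{14}\right) 3 \cdot 0 \cdot 1 = \left(72 + i \sqrt{14}\right) 0 = 0$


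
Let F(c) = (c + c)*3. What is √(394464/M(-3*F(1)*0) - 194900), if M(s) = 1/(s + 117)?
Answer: 2*√11489347 ≈ 6779.2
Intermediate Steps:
F(c) = 6*c (F(c) = (2*c)*3 = 6*c)
M(s) = 1/(117 + s)
√(394464/M(-3*F(1)*0) - 194900) = √(394464/(1/(117 - 18*0)) - 194900) = √(394464/(1/(117 + 0)) - 194900) = √(394464/(1/117) - 194900) = √(394464*117 - 194900) = √(46152288 - 194900) = √45957388 = 2*√11489347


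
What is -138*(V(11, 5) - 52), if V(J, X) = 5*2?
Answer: 5796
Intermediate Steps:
V(J, X) = 10
-138*(V(11, 5) - 52) = -138*(10 - 52) = -138*(-42) = 5796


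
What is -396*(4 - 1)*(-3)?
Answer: 3564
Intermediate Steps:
-396*(4 - 1)*(-3) = -1188*(-3) = -396*(-9) = 3564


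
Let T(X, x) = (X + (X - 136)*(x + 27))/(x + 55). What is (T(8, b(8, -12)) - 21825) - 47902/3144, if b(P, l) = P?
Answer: -723333199/33012 ≈ -21911.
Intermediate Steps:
T(X, x) = (X + (-136 + X)*(27 + x))/(55 + x)
(T(8, b(8, -12)) - 21825) - 47902/3144 = ((-3672 - 136*8 + 28*8 + 8*8)/(55 + 8) - 21825) - 47902/3144 = ((-3672 - 1088 + 224 + 64)/63 - 21825) - 47902*1/3144 = ((1/63)*(-4472) - 21825) - 23951/1572 = (-4472/63 - 21825) - 23951/1572 = -1379447/63 - 23951/1572 = -723333199/33012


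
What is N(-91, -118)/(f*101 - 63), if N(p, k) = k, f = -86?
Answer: 118/8749 ≈ 0.013487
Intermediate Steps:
N(-91, -118)/(f*101 - 63) = -118/(-86*101 - 63) = -118/(-8686 - 63) = -118/(-8749) = -118*(-1/8749) = 118/8749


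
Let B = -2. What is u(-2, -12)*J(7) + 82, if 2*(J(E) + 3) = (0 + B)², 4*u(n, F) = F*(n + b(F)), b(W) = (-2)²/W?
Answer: 75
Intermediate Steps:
b(W) = 4/W
u(n, F) = F*(n + 4/F)/4 (u(n, F) = (F*(n + 4/F))/4 = F*(n + 4/F)/4)
J(E) = -1 (J(E) = -3 + (0 - 2)²/2 = -3 + (½)*(-2)² = -3 + (½)*4 = -3 + 2 = -1)
u(-2, -12)*J(7) + 82 = (1 + (¼)*(-12)*(-2))*(-1) + 82 = (1 + 6)*(-1) + 82 = 7*(-1) + 82 = -7 + 82 = 75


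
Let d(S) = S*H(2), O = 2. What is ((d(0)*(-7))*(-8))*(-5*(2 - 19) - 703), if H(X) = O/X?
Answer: 0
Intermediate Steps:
H(X) = 2/X
d(S) = S (d(S) = S*(2/2) = S*(2*(½)) = S*1 = S)
((d(0)*(-7))*(-8))*(-5*(2 - 19) - 703) = ((0*(-7))*(-8))*(-5*(2 - 19) - 703) = (0*(-8))*(-5*(-17) - 703) = 0*(85 - 703) = 0*(-618) = 0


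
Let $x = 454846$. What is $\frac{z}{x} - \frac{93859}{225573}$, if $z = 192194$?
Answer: $\frac{331193224}{51300488379} \approx 0.0064559$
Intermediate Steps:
$\frac{z}{x} - \frac{93859}{225573} = \frac{192194}{454846} - \frac{93859}{225573} = 192194 \cdot \frac{1}{454846} - \frac{93859}{225573} = \frac{96097}{227423} - \frac{93859}{225573} = \frac{331193224}{51300488379}$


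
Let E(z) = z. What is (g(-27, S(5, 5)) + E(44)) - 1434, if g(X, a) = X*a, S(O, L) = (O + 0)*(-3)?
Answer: -985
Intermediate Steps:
S(O, L) = -3*O (S(O, L) = O*(-3) = -3*O)
(g(-27, S(5, 5)) + E(44)) - 1434 = (-(-81)*5 + 44) - 1434 = (-27*(-15) + 44) - 1434 = (405 + 44) - 1434 = 449 - 1434 = -985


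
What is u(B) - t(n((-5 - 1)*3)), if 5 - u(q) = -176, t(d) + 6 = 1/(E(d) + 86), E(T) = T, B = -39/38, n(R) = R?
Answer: 12715/68 ≈ 186.99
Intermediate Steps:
B = -39/38 (B = -39*1/38 = -39/38 ≈ -1.0263)
t(d) = -6 + 1/(86 + d) (t(d) = -6 + 1/(d + 86) = -6 + 1/(86 + d))
u(q) = 181 (u(q) = 5 - 1*(-176) = 5 + 176 = 181)
u(B) - t(n((-5 - 1)*3)) = 181 - (-515 - 6*(-5 - 1)*3)/(86 + (-5 - 1)*3) = 181 - (-515 - (-36)*3)/(86 - 6*3) = 181 - (-515 - 6*(-18))/(86 - 18) = 181 - (-515 + 108)/68 = 181 - (-407)/68 = 181 - 1*(-407/68) = 181 + 407/68 = 12715/68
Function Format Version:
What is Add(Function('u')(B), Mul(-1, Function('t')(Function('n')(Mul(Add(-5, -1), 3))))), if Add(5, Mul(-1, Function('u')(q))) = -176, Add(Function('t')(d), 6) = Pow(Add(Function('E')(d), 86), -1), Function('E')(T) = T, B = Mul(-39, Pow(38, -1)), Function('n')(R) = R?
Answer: Rational(12715, 68) ≈ 186.99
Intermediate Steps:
B = Rational(-39, 38) (B = Mul(-39, Rational(1, 38)) = Rational(-39, 38) ≈ -1.0263)
Function('t')(d) = Add(-6, Pow(Add(86, d), -1)) (Function('t')(d) = Add(-6, Pow(Add(d, 86), -1)) = Add(-6, Pow(Add(86, d), -1)))
Function('u')(q) = 181 (Function('u')(q) = Add(5, Mul(-1, -176)) = Add(5, 176) = 181)
Add(Function('u')(B), Mul(-1, Function('t')(Function('n')(Mul(Add(-5, -1), 3))))) = Add(181, Mul(-1, Mul(Pow(Add(86, Mul(Add(-5, -1), 3)), -1), Add(-515, Mul(-6, Mul(Add(-5, -1), 3)))))) = Add(181, Mul(-1, Mul(Pow(Add(86, Mul(-6, 3)), -1), Add(-515, Mul(-6, Mul(-6, 3)))))) = Add(181, Mul(-1, Mul(Pow(Add(86, -18), -1), Add(-515, Mul(-6, -18))))) = Add(181, Mul(-1, Mul(Pow(68, -1), Add(-515, 108)))) = Add(181, Mul(-1, Mul(Rational(1, 68), -407))) = Add(181, Mul(-1, Rational(-407, 68))) = Add(181, Rational(407, 68)) = Rational(12715, 68)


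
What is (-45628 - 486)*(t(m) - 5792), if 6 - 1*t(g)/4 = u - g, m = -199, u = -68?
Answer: 290149288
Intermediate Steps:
t(g) = 296 + 4*g (t(g) = 24 - 4*(-68 - g) = 24 + (272 + 4*g) = 296 + 4*g)
(-45628 - 486)*(t(m) - 5792) = (-45628 - 486)*((296 + 4*(-199)) - 5792) = -46114*((296 - 796) - 5792) = -46114*(-500 - 5792) = -46114*(-6292) = 290149288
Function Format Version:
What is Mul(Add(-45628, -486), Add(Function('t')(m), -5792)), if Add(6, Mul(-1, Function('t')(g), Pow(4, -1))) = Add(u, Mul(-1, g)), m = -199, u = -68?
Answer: 290149288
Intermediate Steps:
Function('t')(g) = Add(296, Mul(4, g)) (Function('t')(g) = Add(24, Mul(-4, Add(-68, Mul(-1, g)))) = Add(24, Add(272, Mul(4, g))) = Add(296, Mul(4, g)))
Mul(Add(-45628, -486), Add(Function('t')(m), -5792)) = Mul(Add(-45628, -486), Add(Add(296, Mul(4, -199)), -5792)) = Mul(-46114, Add(Add(296, -796), -5792)) = Mul(-46114, Add(-500, -5792)) = Mul(-46114, -6292) = 290149288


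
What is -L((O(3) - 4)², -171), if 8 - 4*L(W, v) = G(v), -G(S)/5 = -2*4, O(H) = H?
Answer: 8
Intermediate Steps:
G(S) = 40 (G(S) = -(-10)*4 = -5*(-8) = 40)
L(W, v) = -8 (L(W, v) = 2 - ¼*40 = 2 - 10 = -8)
-L((O(3) - 4)², -171) = -1*(-8) = 8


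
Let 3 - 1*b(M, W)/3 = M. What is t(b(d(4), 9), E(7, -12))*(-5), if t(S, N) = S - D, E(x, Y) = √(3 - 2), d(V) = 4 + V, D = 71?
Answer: 430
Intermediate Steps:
b(M, W) = 9 - 3*M
E(x, Y) = 1 (E(x, Y) = √1 = 1)
t(S, N) = -71 + S (t(S, N) = S - 1*71 = S - 71 = -71 + S)
t(b(d(4), 9), E(7, -12))*(-5) = (-71 + (9 - 3*(4 + 4)))*(-5) = (-71 + (9 - 3*8))*(-5) = (-71 + (9 - 24))*(-5) = (-71 - 15)*(-5) = -86*(-5) = 430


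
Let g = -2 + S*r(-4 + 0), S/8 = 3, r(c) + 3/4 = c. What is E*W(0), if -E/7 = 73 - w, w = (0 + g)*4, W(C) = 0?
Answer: 0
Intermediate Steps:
r(c) = -¾ + c
S = 24 (S = 8*3 = 24)
g = -116 (g = -2 + 24*(-¾ + (-4 + 0)) = -2 + 24*(-¾ - 4) = -2 + 24*(-19/4) = -2 - 114 = -116)
w = -464 (w = (0 - 116)*4 = -116*4 = -464)
E = -3759 (E = -7*(73 - 1*(-464)) = -7*(73 + 464) = -7*537 = -3759)
E*W(0) = -3759*0 = 0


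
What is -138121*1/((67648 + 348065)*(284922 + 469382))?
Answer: -138121/313573978752 ≈ -4.4047e-7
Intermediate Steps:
-138121*1/((67648 + 348065)*(284922 + 469382)) = -138121/(415713*754304) = -138121/313573978752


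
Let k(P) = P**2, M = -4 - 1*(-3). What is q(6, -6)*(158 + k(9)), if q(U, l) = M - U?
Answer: -1673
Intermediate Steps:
M = -1 (M = -4 + 3 = -1)
q(U, l) = -1 - U
q(6, -6)*(158 + k(9)) = (-1 - 1*6)*(158 + 9**2) = (-1 - 6)*(158 + 81) = -7*239 = -1673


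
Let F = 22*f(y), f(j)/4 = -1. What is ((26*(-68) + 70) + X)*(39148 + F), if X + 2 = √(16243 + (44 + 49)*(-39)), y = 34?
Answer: -66402000 + 78120*√3154 ≈ -6.2015e+7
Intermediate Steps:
f(j) = -4 (f(j) = 4*(-1) = -4)
F = -88 (F = 22*(-4) = -88)
X = -2 + 2*√3154 (X = -2 + √(16243 + (44 + 49)*(-39)) = -2 + √(16243 + 93*(-39)) = -2 + √(16243 - 3627) = -2 + √12616 = -2 + 2*√3154 ≈ 110.32)
((26*(-68) + 70) + X)*(39148 + F) = ((26*(-68) + 70) + (-2 + 2*√3154))*(39148 - 88) = ((-1768 + 70) + (-2 + 2*√3154))*39060 = (-1698 + (-2 + 2*√3154))*39060 = (-1700 + 2*√3154)*39060 = -66402000 + 78120*√3154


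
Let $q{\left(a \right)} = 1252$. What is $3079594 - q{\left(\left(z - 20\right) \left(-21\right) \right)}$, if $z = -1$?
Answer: $3078342$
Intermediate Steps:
$3079594 - q{\left(\left(z - 20\right) \left(-21\right) \right)} = 3079594 - 1252 = 3078342$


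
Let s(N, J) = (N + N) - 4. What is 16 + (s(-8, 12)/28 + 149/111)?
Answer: 12920/777 ≈ 16.628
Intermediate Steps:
s(N, J) = -4 + 2*N (s(N, J) = 2*N - 4 = -4 + 2*N)
16 + (s(-8, 12)/28 + 149/111) = 16 + ((-4 + 2*(-8))/28 + 149/111) = 16 + ((-4 - 16)*(1/28) + 149*(1/111)) = 16 + (-20*1/28 + 149/111) = 16 + (-5/7 + 149/111) = 16 + 488/777 = 12920/777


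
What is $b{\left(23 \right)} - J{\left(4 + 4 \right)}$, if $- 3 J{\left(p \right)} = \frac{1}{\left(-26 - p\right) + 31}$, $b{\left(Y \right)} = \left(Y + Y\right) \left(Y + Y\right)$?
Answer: $\frac{19043}{9} \approx 2115.9$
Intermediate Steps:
$b{\left(Y \right)} = 4 Y^{2}$ ($b{\left(Y \right)} = 2 Y 2 Y = 4 Y^{2}$)
$J{\left(p \right)} = - \frac{1}{3 \left(5 - p\right)}$ ($J{\left(p \right)} = - \frac{1}{3 \left(\left(-26 - p\right) + 31\right)} = - \frac{1}{3 \left(5 - p\right)}$)
$b{\left(23 \right)} - J{\left(4 + 4 \right)} = 4 \cdot 23^{2} - \frac{1}{3 \left(-5 + \left(4 + 4\right)\right)} = 4 \cdot 529 - \frac{1}{3 \left(-5 + 8\right)} = 2116 - \frac{1}{3 \cdot 3} = 2116 - \frac{1}{3} \cdot \frac{1}{3} = 2116 - \frac{1}{9} = \frac{19043}{9}$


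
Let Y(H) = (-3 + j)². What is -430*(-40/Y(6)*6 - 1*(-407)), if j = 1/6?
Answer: -46862690/289 ≈ -1.6215e+5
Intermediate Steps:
j = ⅙ ≈ 0.16667
Y(H) = 289/36 (Y(H) = (-3 + ⅙)² = (-17/6)² = 289/36)
-430*(-40/Y(6)*6 - 1*(-407)) = -430*(-40/289/36*6 - 1*(-407)) = -430*(-40*36/289*6 + 407) = -430*(-5*288/289*6 + 407) = -430*(-1440/289*6 + 407) = -430*(-8640/289 + 407) = -430*108983/289 = -46862690/289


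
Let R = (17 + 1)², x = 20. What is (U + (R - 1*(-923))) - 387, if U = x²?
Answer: 1260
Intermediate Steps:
R = 324 (R = 18² = 324)
U = 400 (U = 20² = 400)
(U + (R - 1*(-923))) - 387 = (400 + (324 - 1*(-923))) - 387 = (400 + (324 + 923)) - 387 = (400 + 1247) - 387 = 1647 - 387 = 1260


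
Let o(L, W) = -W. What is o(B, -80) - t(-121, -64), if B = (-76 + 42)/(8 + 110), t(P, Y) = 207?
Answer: -127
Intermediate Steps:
B = -17/59 (B = -34/118 = -34*1/118 = -17/59 ≈ -0.28814)
o(B, -80) - t(-121, -64) = -1*(-80) - 1*207 = 80 - 207 = -127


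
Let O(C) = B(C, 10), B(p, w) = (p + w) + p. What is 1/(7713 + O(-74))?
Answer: 1/7575 ≈ 0.00013201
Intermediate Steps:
B(p, w) = w + 2*p
O(C) = 10 + 2*C
1/(7713 + O(-74)) = 1/(7713 + (10 + 2*(-74))) = 1/(7713 + (10 - 148)) = 1/(7713 - 138) = 1/7575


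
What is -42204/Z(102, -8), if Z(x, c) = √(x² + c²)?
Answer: -21102*√2617/2617 ≈ -412.50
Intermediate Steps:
Z(x, c) = √(c² + x²)
-42204/Z(102, -8) = -42204/√((-8)² + 102²) = -42204/√(64 + 10404) = -42204*√2617/5234 = -21102*√2617/2617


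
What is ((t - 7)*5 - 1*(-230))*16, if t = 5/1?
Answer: 3520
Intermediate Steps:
t = 5 (t = 5*1 = 5)
((t - 7)*5 - 1*(-230))*16 = ((5 - 7)*5 - 1*(-230))*16 = (-2*5 + 230)*16 = (-10 + 230)*16 = 220*16 = 3520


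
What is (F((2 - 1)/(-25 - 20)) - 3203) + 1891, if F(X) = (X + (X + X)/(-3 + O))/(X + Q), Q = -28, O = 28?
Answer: -41360773/31525 ≈ -1312.0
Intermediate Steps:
F(X) = 27*X/(25*(-28 + X)) (F(X) = (X + (X + X)/(-3 + 28))/(X - 28) = (X + (2*X)/25)/(-28 + X) = (X + (2*X)*(1/25))/(-28 + X) = (X + 2*X/25)/(-28 + X) = (27*X/25)/(-28 + X) = 27*X/(25*(-28 + X)))
(F((2 - 1)/(-25 - 20)) - 3203) + 1891 = (27*((2 - 1)/(-25 - 20))/(25*(-28 + (2 - 1)/(-25 - 20))) - 3203) + 1891 = (27*(1/(-45))/(25*(-28 + 1/(-45))) - 3203) + 1891 = (27*(1*(-1/45))/(25*(-28 + 1*(-1/45))) - 3203) + 1891 = ((27/25)*(-1/45)/(-28 - 1/45) - 3203) + 1891 = ((27/25)*(-1/45)/(-1261/45) - 3203) + 1891 = ((27/25)*(-1/45)*(-45/1261) - 3203) + 1891 = (27/31525 - 3203) + 1891 = -100974548/31525 + 1891 = -41360773/31525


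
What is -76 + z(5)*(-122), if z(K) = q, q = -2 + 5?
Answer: -442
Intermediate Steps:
q = 3
z(K) = 3
-76 + z(5)*(-122) = -76 + 3*(-122) = -76 - 366 = -442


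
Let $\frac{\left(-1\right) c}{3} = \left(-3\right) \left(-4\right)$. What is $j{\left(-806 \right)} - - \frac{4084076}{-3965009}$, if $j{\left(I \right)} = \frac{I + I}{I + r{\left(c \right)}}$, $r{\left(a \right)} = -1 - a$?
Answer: $\frac{3242771912}{3057021939} \approx 1.0608$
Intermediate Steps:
$c = -36$ ($c = - 3 \left(\left(-3\right) \left(-4\right)\right) = \left(-3\right) 12 = -36$)
$j{\left(I \right)} = \frac{2 I}{35 + I}$ ($j{\left(I \right)} = \frac{I + I}{I - -35} = \frac{2 I}{I + \left(-1 + 36\right)} = \frac{2 I}{I + 35} = \frac{2 I}{35 + I}$)
$j{\left(-806 \right)} - - \frac{4084076}{-3965009} = 2 \left(-806\right) \frac{1}{35 - 806} - - \frac{4084076}{-3965009} = 2 \left(-806\right) \frac{1}{-771} - \left(-4084076\right) \left(- \frac{1}{3965009}\right) = 2 \left(-806\right) \left(- \frac{1}{771}\right) - \frac{4084076}{3965009} = \frac{1612}{771} - \frac{4084076}{3965009} = \frac{3242771912}{3057021939}$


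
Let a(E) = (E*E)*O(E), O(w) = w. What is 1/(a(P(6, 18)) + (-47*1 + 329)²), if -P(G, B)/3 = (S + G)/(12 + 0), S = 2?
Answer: 1/79516 ≈ 1.2576e-5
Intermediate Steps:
P(G, B) = -½ - G/4 (P(G, B) = -3*(2 + G)/(12 + 0) = -3*(2 + G)/12 = -3*(⅙ + G/12) = -½ - G/4)
a(E) = E³ (a(E) = (E*E)*E = E²*E = E³)
1/(a(P(6, 18)) + (-47*1 + 329)²) = 1/((-½ - ¼*6)³ + (-47*1 + 329)²) = 1/((-½ - 3/2)³ + (-47 + 329)²) = 1/((-2)³ + 282²) = 1/(-8 + 79524) = 1/79516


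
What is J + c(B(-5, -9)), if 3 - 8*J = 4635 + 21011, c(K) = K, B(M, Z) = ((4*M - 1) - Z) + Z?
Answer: -25811/8 ≈ -3226.4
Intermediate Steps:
B(M, Z) = -1 + 4*M (B(M, Z) = ((-1 + 4*M) - Z) + Z = (-1 - Z + 4*M) + Z = -1 + 4*M)
J = -25643/8 (J = 3/8 - (4635 + 21011)/8 = 3/8 - ⅛*25646 = 3/8 - 12823/4 = -25643/8 ≈ -3205.4)
J + c(B(-5, -9)) = -25643/8 + (-1 + 4*(-5)) = -25643/8 + (-1 - 20) = -25643/8 - 21 = -25811/8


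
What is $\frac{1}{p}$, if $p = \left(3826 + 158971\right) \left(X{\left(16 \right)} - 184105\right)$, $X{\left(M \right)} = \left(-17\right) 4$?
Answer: $- \frac{1}{29982811881} \approx -3.3352 \cdot 10^{-11}$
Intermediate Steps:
$X{\left(M \right)} = -68$
$p = -29982811881$ ($p = \left(3826 + 158971\right) \left(-68 - 184105\right) = 162797 \left(-184173\right) = -29982811881$)
$\frac{1}{p} = \frac{1}{-29982811881} = - \frac{1}{29982811881}$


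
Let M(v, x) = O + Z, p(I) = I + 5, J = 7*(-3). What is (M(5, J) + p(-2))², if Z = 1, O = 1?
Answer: 25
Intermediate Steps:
J = -21
p(I) = 5 + I
M(v, x) = 2 (M(v, x) = 1 + 1 = 2)
(M(5, J) + p(-2))² = (2 + (5 - 2))² = (2 + 3)² = 5² = 25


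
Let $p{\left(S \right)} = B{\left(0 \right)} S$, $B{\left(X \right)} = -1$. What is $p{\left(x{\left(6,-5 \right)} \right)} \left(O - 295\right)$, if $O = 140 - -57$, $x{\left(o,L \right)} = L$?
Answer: $-490$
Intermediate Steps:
$O = 197$ ($O = 140 + 57 = 197$)
$p{\left(S \right)} = - S$
$p{\left(x{\left(6,-5 \right)} \right)} \left(O - 295\right) = \left(-1\right) \left(-5\right) \left(197 - 295\right) = 5 \left(-98\right) = -490$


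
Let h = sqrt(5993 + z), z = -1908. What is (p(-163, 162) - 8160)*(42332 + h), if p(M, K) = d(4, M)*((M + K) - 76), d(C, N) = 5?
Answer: -361726940 - 8545*sqrt(4085) ≈ -3.6227e+8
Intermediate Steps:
h = sqrt(4085) (h = sqrt(5993 - 1908) = sqrt(4085) ≈ 63.914)
p(M, K) = -380 + 5*K + 5*M (p(M, K) = 5*((M + K) - 76) = 5*((K + M) - 76) = 5*(-76 + K + M) = -380 + 5*K + 5*M)
(p(-163, 162) - 8160)*(42332 + h) = ((-380 + 5*162 + 5*(-163)) - 8160)*(42332 + sqrt(4085)) = ((-380 + 810 - 815) - 8160)*(42332 + sqrt(4085)) = (-385 - 8160)*(42332 + sqrt(4085)) = -8545*(42332 + sqrt(4085)) = -361726940 - 8545*sqrt(4085)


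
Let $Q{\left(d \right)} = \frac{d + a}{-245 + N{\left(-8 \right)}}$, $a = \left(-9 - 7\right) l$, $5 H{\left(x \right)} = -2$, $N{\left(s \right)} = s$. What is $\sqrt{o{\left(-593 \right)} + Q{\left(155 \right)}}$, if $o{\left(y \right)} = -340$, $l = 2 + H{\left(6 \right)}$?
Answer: $\frac{i \sqrt{544894955}}{1265} \approx 18.453 i$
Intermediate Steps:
$H{\left(x \right)} = - \frac{2}{5}$ ($H{\left(x \right)} = \frac{1}{5} \left(-2\right) = - \frac{2}{5}$)
$l = \frac{8}{5}$ ($l = 2 - \frac{2}{5} = \frac{8}{5} \approx 1.6$)
$a = - \frac{128}{5}$ ($a = \left(-9 - 7\right) \frac{8}{5} = \left(-16\right) \frac{8}{5} = - \frac{128}{5} \approx -25.6$)
$Q{\left(d \right)} = \frac{128}{1265} - \frac{d}{253}$ ($Q{\left(d \right)} = \frac{d - \frac{128}{5}}{-245 - 8} = \frac{- \frac{128}{5} + d}{-253} = \left(- \frac{128}{5} + d\right) \left(- \frac{1}{253}\right) = \frac{128}{1265} - \frac{d}{253}$)
$\sqrt{o{\left(-593 \right)} + Q{\left(155 \right)}} = \sqrt{-340 + \left(\frac{128}{1265} - \frac{155}{253}\right)} = \sqrt{-340 - \frac{647}{1265}} = \sqrt{- \frac{430747}{1265}} = \frac{i \sqrt{544894955}}{1265}$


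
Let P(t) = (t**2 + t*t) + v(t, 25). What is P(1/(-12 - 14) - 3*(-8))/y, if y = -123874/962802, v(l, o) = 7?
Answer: -187984683495/20934706 ≈ -8979.6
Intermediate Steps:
P(t) = 7 + 2*t**2 (P(t) = (t**2 + t*t) + 7 = (t**2 + t**2) + 7 = 2*t**2 + 7 = 7 + 2*t**2)
y = -61937/481401 (y = -123874*1/962802 = -61937/481401 ≈ -0.12866)
P(1/(-12 - 14) - 3*(-8))/y = (7 + 2*(1/(-12 - 14) - 3*(-8))**2)/(-61937/481401) = (7 + 2*(1/(-26) + 24)**2)*(-481401/61937) = (7 + 2*(-1/26 + 24)**2)*(-481401/61937) = (7 + 2*(623/26)**2)*(-481401/61937) = (7 + 2*(388129/676))*(-481401/61937) = (7 + 388129/338)*(-481401/61937) = (390495/338)*(-481401/61937) = -187984683495/20934706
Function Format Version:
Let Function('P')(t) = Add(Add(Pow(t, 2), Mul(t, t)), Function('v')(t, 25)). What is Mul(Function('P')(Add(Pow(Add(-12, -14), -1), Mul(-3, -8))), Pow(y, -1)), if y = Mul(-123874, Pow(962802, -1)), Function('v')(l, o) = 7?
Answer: Rational(-187984683495, 20934706) ≈ -8979.6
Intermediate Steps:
Function('P')(t) = Add(7, Mul(2, Pow(t, 2))) (Function('P')(t) = Add(Add(Pow(t, 2), Mul(t, t)), 7) = Add(Add(Pow(t, 2), Pow(t, 2)), 7) = Add(Mul(2, Pow(t, 2)), 7) = Add(7, Mul(2, Pow(t, 2))))
y = Rational(-61937, 481401) (y = Mul(-123874, Rational(1, 962802)) = Rational(-61937, 481401) ≈ -0.12866)
Mul(Function('P')(Add(Pow(Add(-12, -14), -1), Mul(-3, -8))), Pow(y, -1)) = Mul(Add(7, Mul(2, Pow(Add(Pow(Add(-12, -14), -1), Mul(-3, -8)), 2))), Pow(Rational(-61937, 481401), -1)) = Mul(Add(7, Mul(2, Pow(Add(Pow(-26, -1), 24), 2))), Rational(-481401, 61937)) = Mul(Add(7, Mul(2, Pow(Add(Rational(-1, 26), 24), 2))), Rational(-481401, 61937)) = Mul(Add(7, Mul(2, Pow(Rational(623, 26), 2))), Rational(-481401, 61937)) = Mul(Add(7, Mul(2, Rational(388129, 676))), Rational(-481401, 61937)) = Mul(Add(7, Rational(388129, 338)), Rational(-481401, 61937)) = Mul(Rational(390495, 338), Rational(-481401, 61937)) = Rational(-187984683495, 20934706)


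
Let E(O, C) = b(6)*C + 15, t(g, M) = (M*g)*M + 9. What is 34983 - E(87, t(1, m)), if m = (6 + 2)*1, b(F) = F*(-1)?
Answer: 35406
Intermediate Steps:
b(F) = -F
m = 8 (m = 8*1 = 8)
t(g, M) = 9 + g*M**2 (t(g, M) = g*M**2 + 9 = 9 + g*M**2)
E(O, C) = 15 - 6*C (E(O, C) = (-1*6)*C + 15 = -6*C + 15 = 15 - 6*C)
34983 - E(87, t(1, m)) = 34983 - (15 - 6*(9 + 1*8**2)) = 34983 - (15 - 6*(9 + 1*64)) = 34983 - (15 - 6*(9 + 64)) = 34983 - (15 - 6*73) = 34983 - (15 - 438) = 34983 - 1*(-423) = 34983 + 423 = 35406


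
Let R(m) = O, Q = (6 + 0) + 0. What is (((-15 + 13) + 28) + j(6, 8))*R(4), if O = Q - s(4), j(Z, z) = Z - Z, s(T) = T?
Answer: 52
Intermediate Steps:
Q = 6 (Q = 6 + 0 = 6)
j(Z, z) = 0
O = 2 (O = 6 - 1*4 = 6 - 4 = 2)
R(m) = 2
(((-15 + 13) + 28) + j(6, 8))*R(4) = (((-15 + 13) + 28) + 0)*2 = ((-2 + 28) + 0)*2 = (26 + 0)*2 = 26*2 = 52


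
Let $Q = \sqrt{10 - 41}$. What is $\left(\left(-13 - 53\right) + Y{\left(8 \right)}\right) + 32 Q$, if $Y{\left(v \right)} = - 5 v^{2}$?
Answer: $-386 + 32 i \sqrt{31} \approx -386.0 + 178.17 i$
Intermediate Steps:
$Q = i \sqrt{31}$ ($Q = \sqrt{-31} = i \sqrt{31} \approx 5.5678 i$)
$\left(\left(-13 - 53\right) + Y{\left(8 \right)}\right) + 32 Q = \left(\left(-13 - 53\right) - 5 \cdot 8^{2}\right) + 32 i \sqrt{31} = \left(-66 - 320\right) + 32 i \sqrt{31} = -386 + 32 i \sqrt{31}$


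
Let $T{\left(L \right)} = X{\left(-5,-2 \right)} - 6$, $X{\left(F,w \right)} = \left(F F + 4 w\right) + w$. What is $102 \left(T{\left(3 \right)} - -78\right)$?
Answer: $8874$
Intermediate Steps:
$X{\left(F,w \right)} = F^{2} + 5 w$ ($X{\left(F,w \right)} = \left(F^{2} + 4 w\right) + w = F^{2} + 5 w$)
$T{\left(L \right)} = 9$ ($T{\left(L \right)} = \left(\left(-5\right)^{2} + 5 \left(-2\right)\right) - 6 = \left(25 - 10\right) - 6 = 15 - 6 = 9$)
$102 \left(T{\left(3 \right)} - -78\right) = 102 \left(9 - -78\right) = 102 \left(9 + 78\right) = 102 \cdot 87 = 8874$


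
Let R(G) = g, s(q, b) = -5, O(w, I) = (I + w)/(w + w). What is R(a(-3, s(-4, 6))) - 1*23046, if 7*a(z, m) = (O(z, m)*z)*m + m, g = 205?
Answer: -22841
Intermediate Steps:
O(w, I) = (I + w)/(2*w) (O(w, I) = (I + w)/((2*w)) = (I + w)*(1/(2*w)) = (I + w)/(2*w))
a(z, m) = m/7 + m*(m/2 + z/2)/7 (a(z, m) = ((((m + z)/(2*z))*z)*m + m)/7 = ((m/2 + z/2)*m + m)/7 = (m*(m/2 + z/2) + m)/7 = (m + m*(m/2 + z/2))/7 = m/7 + m*(m/2 + z/2)/7)
R(G) = 205
R(a(-3, s(-4, 6))) - 1*23046 = 205 - 1*23046 = 205 - 23046 = -22841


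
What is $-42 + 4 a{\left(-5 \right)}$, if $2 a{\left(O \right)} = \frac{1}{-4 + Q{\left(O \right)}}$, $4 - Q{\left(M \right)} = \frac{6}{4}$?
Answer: $- \frac{130}{3} \approx -43.333$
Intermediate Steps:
$Q{\left(M \right)} = \frac{5}{2}$ ($Q{\left(M \right)} = 4 - \frac{6}{4} = 4 - 6 \cdot \frac{1}{4} = 4 - \frac{3}{2} = \frac{5}{2}$)
$a{\left(O \right)} = - \frac{1}{3}$ ($a{\left(O \right)} = \frac{1}{2 \left(-4 + \frac{5}{2}\right)} = \frac{1}{2 \left(- \frac{3}{2}\right)} = \frac{1}{2} \left(- \frac{2}{3}\right) = - \frac{1}{3}$)
$-42 + 4 a{\left(-5 \right)} = -42 + 4 \left(- \frac{1}{3}\right) = -42 - \frac{4}{3} = - \frac{130}{3}$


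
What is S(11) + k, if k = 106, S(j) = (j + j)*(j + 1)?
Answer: 370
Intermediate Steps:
S(j) = 2*j*(1 + j) (S(j) = (2*j)*(1 + j) = 2*j*(1 + j))
S(11) + k = 2*11*(1 + 11) + 106 = 2*11*12 + 106 = 264 + 106 = 370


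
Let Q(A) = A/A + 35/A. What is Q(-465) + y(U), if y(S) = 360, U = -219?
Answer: 33566/93 ≈ 360.92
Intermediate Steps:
Q(A) = 1 + 35/A
Q(-465) + y(U) = (35 - 465)/(-465) + 360 = -1/465*(-430) + 360 = 86/93 + 360 = 33566/93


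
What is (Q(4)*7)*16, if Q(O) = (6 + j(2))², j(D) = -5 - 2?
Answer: 112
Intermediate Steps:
j(D) = -7
Q(O) = 1 (Q(O) = (6 - 7)² = (-1)² = 1)
(Q(4)*7)*16 = (1*7)*16 = 7*16 = 112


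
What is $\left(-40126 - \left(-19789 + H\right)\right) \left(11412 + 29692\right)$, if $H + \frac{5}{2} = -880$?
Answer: $-799657768$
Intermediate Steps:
$H = - \frac{1765}{2}$ ($H = - \frac{5}{2} - 880 = - \frac{1765}{2} \approx -882.5$)
$\left(-40126 - \left(-19789 + H\right)\right) \left(11412 + 29692\right) = \left(-40126 + \left(19789 - - \frac{1765}{2}\right)\right) \left(11412 + 29692\right) = \left(-40126 + \left(19789 + \frac{1765}{2}\right)\right) 41104 = \left(-40126 + \frac{41343}{2}\right) 41104 = \left(- \frac{38909}{2}\right) 41104 = -799657768$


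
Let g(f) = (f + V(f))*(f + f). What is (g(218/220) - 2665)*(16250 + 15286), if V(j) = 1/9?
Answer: -254023059912/3025 ≈ -8.3975e+7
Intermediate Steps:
V(j) = ⅑
g(f) = 2*f*(⅑ + f) (g(f) = (f + ⅑)*(f + f) = (⅑ + f)*(2*f) = 2*f*(⅑ + f))
(g(218/220) - 2665)*(16250 + 15286) = (2*(218/220)*(1 + 9*(218/220))/9 - 2665)*(16250 + 15286) = (2*(218*(1/220))*(1 + 9*(218*(1/220)))/9 - 2665)*31536 = ((2/9)*(109/110)*(1 + 9*(109/110)) - 2665)*31536 = ((2/9)*(109/110)*(1 + 981/110) - 2665)*31536 = ((2/9)*(109/110)*(1091/110) - 2665)*31536 = (118919/54450 - 2665)*31536 = -144990331/54450*31536 = -254023059912/3025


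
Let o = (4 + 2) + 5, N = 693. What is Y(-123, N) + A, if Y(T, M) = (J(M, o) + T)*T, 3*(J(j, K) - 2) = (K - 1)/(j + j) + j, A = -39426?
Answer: -36698713/693 ≈ -52956.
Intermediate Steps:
o = 11 (o = 6 + 5 = 11)
J(j, K) = 2 + j/3 + (-1 + K)/(6*j) (J(j, K) = 2 + ((K - 1)/(j + j) + j)/3 = 2 + ((-1 + K)/((2*j)) + j)/3 = 2 + ((-1 + K)*(1/(2*j)) + j)/3 = 2 + ((-1 + K)/(2*j) + j)/3 = 2 + (j + (-1 + K)/(2*j))/3 = 2 + (j/3 + (-1 + K)/(6*j)) = 2 + j/3 + (-1 + K)/(6*j))
Y(T, M) = T*(T + (10 + 2*M*(6 + M))/(6*M)) (Y(T, M) = ((-1 + 11 + 2*M*(6 + M))/(6*M) + T)*T = ((10 + 2*M*(6 + M))/(6*M) + T)*T = (T + (10 + 2*M*(6 + M))/(6*M))*T = T*(T + (10 + 2*M*(6 + M))/(6*M)))
Y(-123, N) + A = (⅓)*(-123)*(5 + 693*(6 + 693) + 3*693*(-123))/693 - 39426 = (⅓)*(-123)*(1/693)*(5 + 693*699 - 255717) - 39426 = (⅓)*(-123)*(1/693)*(5 + 484407 - 255717) - 39426 = (⅓)*(-123)*(1/693)*228695 - 39426 = -9376495/693 - 39426 = -36698713/693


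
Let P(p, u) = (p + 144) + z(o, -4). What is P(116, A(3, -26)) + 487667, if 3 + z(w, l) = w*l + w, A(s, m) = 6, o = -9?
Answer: 487951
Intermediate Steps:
z(w, l) = -3 + w + l*w (z(w, l) = -3 + (w*l + w) = -3 + (l*w + w) = -3 + (w + l*w) = -3 + w + l*w)
P(p, u) = 168 + p (P(p, u) = (p + 144) + (-3 - 9 - 4*(-9)) = (144 + p) + (-3 - 9 + 36) = (144 + p) + 24 = 168 + p)
P(116, A(3, -26)) + 487667 = (168 + 116) + 487667 = 284 + 487667 = 487951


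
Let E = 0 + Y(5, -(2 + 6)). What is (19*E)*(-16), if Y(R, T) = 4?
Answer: -1216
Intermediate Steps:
E = 4 (E = 0 + 4 = 4)
(19*E)*(-16) = (19*4)*(-16) = 76*(-16) = -1216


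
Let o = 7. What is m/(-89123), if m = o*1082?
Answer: -7574/89123 ≈ -0.084984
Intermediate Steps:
m = 7574 (m = 7*1082 = 7574)
m/(-89123) = 7574/(-89123) = 7574*(-1/89123) = -7574/89123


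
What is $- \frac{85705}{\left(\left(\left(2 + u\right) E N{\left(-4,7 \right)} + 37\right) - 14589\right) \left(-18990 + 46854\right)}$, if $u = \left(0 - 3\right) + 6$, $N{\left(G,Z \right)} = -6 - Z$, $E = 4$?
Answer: $\frac{85705}{412721568} \approx 0.00020766$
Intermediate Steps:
$u = 3$ ($u = -3 + 6 = 3$)
$- \frac{85705}{\left(\left(\left(2 + u\right) E N{\left(-4,7 \right)} + 37\right) - 14589\right) \left(-18990 + 46854\right)} = - \frac{85705}{\left(\left(\left(2 + 3\right) 4 \left(-6 - 7\right) + 37\right) - 14589\right) \left(-18990 + 46854\right)} = - \frac{85705}{\left(\left(5 \cdot 4 \left(-6 - 7\right) + 37\right) - 14589\right) 27864} = - \frac{85705}{\left(\left(20 \left(-13\right) + 37\right) - 14589\right) 27864} = - \frac{85705}{\left(\left(-260 + 37\right) - 14589\right) 27864} = - \frac{85705}{\left(-223 - 14589\right) 27864} = - \frac{85705}{\left(-14812\right) 27864} = - \frac{85705}{-412721568} = \left(-85705\right) \left(- \frac{1}{412721568}\right) = \frac{85705}{412721568}$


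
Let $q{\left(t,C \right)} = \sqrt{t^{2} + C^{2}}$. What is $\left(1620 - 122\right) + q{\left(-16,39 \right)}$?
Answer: $1498 + \sqrt{1777} \approx 1540.2$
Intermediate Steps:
$q{\left(t,C \right)} = \sqrt{C^{2} + t^{2}}$
$\left(1620 - 122\right) + q{\left(-16,39 \right)} = \left(1620 - 122\right) + \sqrt{39^{2} + \left(-16\right)^{2}} = 1498 + \sqrt{1521 + 256} = 1498 + \sqrt{1777}$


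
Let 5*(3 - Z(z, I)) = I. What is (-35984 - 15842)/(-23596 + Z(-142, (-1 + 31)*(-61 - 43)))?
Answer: 51826/22969 ≈ 2.2563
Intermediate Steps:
Z(z, I) = 3 - I/5
(-35984 - 15842)/(-23596 + Z(-142, (-1 + 31)*(-61 - 43))) = (-35984 - 15842)/(-23596 + (3 - (-1 + 31)*(-61 - 43)/5)) = -51826/(-23596 + (3 - 6*(-104))) = -51826/(-23596 + (3 - ⅕*(-3120))) = -51826/(-23596 + (3 + 624)) = -51826/(-23596 + 627) = -51826/(-22969) = -51826*(-1/22969) = 51826/22969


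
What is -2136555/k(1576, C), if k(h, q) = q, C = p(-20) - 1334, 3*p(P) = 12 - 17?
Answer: 6409665/4007 ≈ 1599.6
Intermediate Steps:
p(P) = -5/3 (p(P) = (12 - 17)/3 = (⅓)*(-5) = -5/3)
C = -4007/3 (C = -5/3 - 1334 = -4007/3 ≈ -1335.7)
-2136555/k(1576, C) = -2136555/(-4007/3) = -2136555*(-3/4007) = 6409665/4007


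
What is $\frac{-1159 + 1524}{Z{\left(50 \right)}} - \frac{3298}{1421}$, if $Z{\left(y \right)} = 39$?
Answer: $\frac{390043}{55419} \approx 7.0381$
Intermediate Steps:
$\frac{-1159 + 1524}{Z{\left(50 \right)}} - \frac{3298}{1421} = \frac{-1159 + 1524}{39} - \frac{3298}{1421} = 365 \cdot \frac{1}{39} - \frac{3298}{1421} = \frac{365}{39} - \frac{3298}{1421} = \frac{390043}{55419}$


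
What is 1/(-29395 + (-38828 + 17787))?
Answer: -1/50436 ≈ -1.9827e-5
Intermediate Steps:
1/(-29395 + (-38828 + 17787)) = 1/(-29395 - 21041) = 1/(-50436) = -1/50436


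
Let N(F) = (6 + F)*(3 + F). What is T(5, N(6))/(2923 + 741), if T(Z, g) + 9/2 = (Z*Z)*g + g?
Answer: 5607/7328 ≈ 0.76515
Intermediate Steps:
N(F) = (3 + F)*(6 + F)
T(Z, g) = -9/2 + g + g*Z² (T(Z, g) = -9/2 + ((Z*Z)*g + g) = -9/2 + (Z²*g + g) = -9/2 + (g*Z² + g) = -9/2 + (g + g*Z²) = -9/2 + g + g*Z²)
T(5, N(6))/(2923 + 741) = (-9/2 + (18 + 6² + 9*6) + (18 + 6² + 9*6)*5²)/(2923 + 741) = (-9/2 + (18 + 36 + 54) + (18 + 36 + 54)*25)/3664 = (-9/2 + 108 + 108*25)*(1/3664) = (-9/2 + 108 + 2700)*(1/3664) = (5607/2)*(1/3664) = 5607/7328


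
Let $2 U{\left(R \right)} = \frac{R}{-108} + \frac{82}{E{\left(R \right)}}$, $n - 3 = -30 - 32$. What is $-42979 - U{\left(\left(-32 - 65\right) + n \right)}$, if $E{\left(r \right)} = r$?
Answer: $- \frac{20114387}{468} \approx -42979.0$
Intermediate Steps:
$n = -59$ ($n = 3 - 62 = -59$)
$U{\left(R \right)} = \frac{41}{R} - \frac{R}{216}$ ($U{\left(R \right)} = \frac{\frac{R}{-108} + \frac{82}{R}}{2} = \frac{R \left(- \frac{1}{108}\right) + \frac{82}{R}}{2} = \frac{- \frac{R}{108} + \frac{82}{R}}{2} = \frac{\frac{82}{R} - \frac{R}{108}}{2} = \frac{41}{R} - \frac{R}{216}$)
$-42979 - U{\left(\left(-32 - 65\right) + n \right)} = -42979 - \left(\frac{41}{\left(-32 - 65\right) - 59} - \frac{\left(-32 - 65\right) - 59}{216}\right) = -42979 - \left(\frac{41}{-97 - 59} - \frac{-97 - 59}{216}\right) = -42979 - \left(\frac{41}{-156} - - \frac{13}{18}\right) = -42979 - \left(41 \left(- \frac{1}{156}\right) + \frac{13}{18}\right) = -42979 - \left(- \frac{41}{156} + \frac{13}{18}\right) = -42979 - \frac{215}{468} = - \frac{20114387}{468}$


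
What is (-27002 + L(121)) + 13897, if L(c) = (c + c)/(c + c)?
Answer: -13104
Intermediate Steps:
L(c) = 1 (L(c) = (2*c)/((2*c)) = (2*c)*(1/(2*c)) = 1)
(-27002 + L(121)) + 13897 = (-27002 + 1) + 13897 = -27001 + 13897 = -13104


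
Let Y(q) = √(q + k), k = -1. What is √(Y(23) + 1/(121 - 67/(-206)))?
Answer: √(572062 + 69405561*√22)/8331 ≈ 2.1676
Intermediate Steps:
Y(q) = √(-1 + q) (Y(q) = √(q - 1) = √(-1 + q))
√(Y(23) + 1/(121 - 67/(-206))) = √(√(-1 + 23) + 1/(121 - 67/(-206))) = √(√22 + 1/(121 - 67*(-1/206))) = √(√22 + 1/(121 + 67/206)) = √(√22 + 1/(24993/206)) = √(√22 + 206/24993) = √(206/24993 + √22)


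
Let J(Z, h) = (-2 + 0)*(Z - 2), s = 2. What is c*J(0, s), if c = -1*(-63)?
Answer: 252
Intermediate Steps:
J(Z, h) = 4 - 2*Z (J(Z, h) = -2*(-2 + Z) = 4 - 2*Z)
c = 63
c*J(0, s) = 63*(4 - 2*0) = 63*(4 + 0) = 63*4 = 252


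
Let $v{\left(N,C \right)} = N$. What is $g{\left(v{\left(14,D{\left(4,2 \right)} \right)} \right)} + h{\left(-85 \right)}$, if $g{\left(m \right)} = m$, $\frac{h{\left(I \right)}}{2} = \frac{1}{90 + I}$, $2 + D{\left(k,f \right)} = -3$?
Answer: $\frac{72}{5} \approx 14.4$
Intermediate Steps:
$D{\left(k,f \right)} = -5$ ($D{\left(k,f \right)} = -2 - 3 = -5$)
$h{\left(I \right)} = \frac{2}{90 + I}$
$g{\left(v{\left(14,D{\left(4,2 \right)} \right)} \right)} + h{\left(-85 \right)} = 14 + \frac{2}{90 - 85} = 14 + \frac{2}{5} = \frac{72}{5}$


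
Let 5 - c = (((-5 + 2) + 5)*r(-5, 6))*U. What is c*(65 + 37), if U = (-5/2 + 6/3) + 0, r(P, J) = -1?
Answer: 408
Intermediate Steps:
U = -½ (U = (-5*½ + 6*(⅓)) + 0 = (-5/2 + 2) + 0 = -½ + 0 = -½ ≈ -0.50000)
c = 4 (c = 5 - ((-5 + 2) + 5)*(-1)*(-1)/2 = 5 - (-3 + 5)*(-1)*(-1)/2 = 5 - 2*(-1)*(-1)/2 = 5 - (-2)*(-1)/2 = 5 - 1*1 = 5 - 1 = 4)
c*(65 + 37) = 4*(65 + 37) = 4*102 = 408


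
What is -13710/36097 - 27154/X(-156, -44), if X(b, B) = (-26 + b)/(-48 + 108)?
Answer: 29404090530/3284827 ≈ 8951.5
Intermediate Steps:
X(b, B) = -13/30 + b/60 (X(b, B) = (-26 + b)/60 = (-26 + b)*(1/60) = -13/30 + b/60)
-13710/36097 - 27154/X(-156, -44) = -13710/36097 - 27154/(-13/30 + (1/60)*(-156)) = -13710*1/36097 - 27154/(-13/30 - 13/5) = -13710/36097 - 27154/(-91/30) = -13710/36097 - 27154*(-30/91) = -13710/36097 + 814620/91 = 29404090530/3284827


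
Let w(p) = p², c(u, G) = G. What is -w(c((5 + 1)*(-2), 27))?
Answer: -729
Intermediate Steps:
-w(c((5 + 1)*(-2), 27)) = -1*27² = -1*729 = -729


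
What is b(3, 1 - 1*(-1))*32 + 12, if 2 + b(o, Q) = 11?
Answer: 300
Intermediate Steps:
b(o, Q) = 9 (b(o, Q) = -2 + 11 = 9)
b(3, 1 - 1*(-1))*32 + 12 = 9*32 + 12 = 288 + 12 = 300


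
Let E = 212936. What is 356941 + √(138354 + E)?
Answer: 356941 + √351290 ≈ 3.5753e+5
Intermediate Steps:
356941 + √(138354 + E) = 356941 + √(138354 + 212936) = 356941 + √351290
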